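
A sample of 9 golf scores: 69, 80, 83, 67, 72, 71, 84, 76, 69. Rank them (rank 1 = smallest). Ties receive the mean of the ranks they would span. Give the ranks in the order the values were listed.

Sorted (ascending): 67, 69, 69, 71, 72, 76, 80, 83, 84
The 2 values of 69 occupy positions 2–3 → average rank (2+3)/2 = 2.5.

2.5, 7, 8, 1, 5, 4, 9, 6, 2.5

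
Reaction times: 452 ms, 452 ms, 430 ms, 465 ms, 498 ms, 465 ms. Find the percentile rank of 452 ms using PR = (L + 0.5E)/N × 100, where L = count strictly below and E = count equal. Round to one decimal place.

N = 6.
Strictly below 452: 1. Equal to 452: 2.
PR = (1 + 0.5·2)/6 × 100 = 33.3

33.3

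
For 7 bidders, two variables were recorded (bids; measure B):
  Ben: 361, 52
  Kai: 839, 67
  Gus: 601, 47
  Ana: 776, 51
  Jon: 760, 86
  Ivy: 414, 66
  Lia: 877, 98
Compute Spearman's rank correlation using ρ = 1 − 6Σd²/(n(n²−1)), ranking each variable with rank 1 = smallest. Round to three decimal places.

Ranks of variable 1: 1, 6, 3, 5, 4, 2, 7
Ranks of variable 2: 3, 5, 1, 2, 6, 4, 7
d = r₁ − r₂: -2, 1, 2, 3, -2, -2, 0
d²: 4, 1, 4, 9, 4, 4, 0; Σd² = 26
ρ = 1 − 6·26/(7·48) = 1 − 156/336 = 0.536

0.536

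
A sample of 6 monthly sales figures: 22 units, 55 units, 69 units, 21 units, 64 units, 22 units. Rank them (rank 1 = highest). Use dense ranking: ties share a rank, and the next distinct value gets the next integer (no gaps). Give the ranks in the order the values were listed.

Sorted (descending): 69, 64, 55, 22, 22, 21
The 2 values of 22 share dense rank 4.
Remaining distinct values take the next consecutive integers.

4, 3, 1, 5, 2, 4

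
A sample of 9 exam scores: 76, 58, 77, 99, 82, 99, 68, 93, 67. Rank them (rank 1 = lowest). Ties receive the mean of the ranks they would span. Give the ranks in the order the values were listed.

4, 1, 5, 8.5, 6, 8.5, 3, 7, 2

Sorted (ascending): 58, 67, 68, 76, 77, 82, 93, 99, 99
The 2 values of 99 occupy positions 8–9 → average rank (8+9)/2 = 8.5.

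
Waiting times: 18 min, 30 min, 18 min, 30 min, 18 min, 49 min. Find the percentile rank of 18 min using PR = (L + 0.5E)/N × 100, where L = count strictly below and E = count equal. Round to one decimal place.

N = 6.
Strictly below 18: 0. Equal to 18: 3.
PR = (0 + 0.5·3)/6 × 100 = 25.0

25.0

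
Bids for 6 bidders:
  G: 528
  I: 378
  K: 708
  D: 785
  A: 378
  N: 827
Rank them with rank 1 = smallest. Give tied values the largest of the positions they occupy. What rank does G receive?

3

Sorted (ascending): 378, 378, 528, 708, 785, 827
The 2 values of 378 occupy positions 1–2 → each gets rank 2.
G has value 528 → rank 3.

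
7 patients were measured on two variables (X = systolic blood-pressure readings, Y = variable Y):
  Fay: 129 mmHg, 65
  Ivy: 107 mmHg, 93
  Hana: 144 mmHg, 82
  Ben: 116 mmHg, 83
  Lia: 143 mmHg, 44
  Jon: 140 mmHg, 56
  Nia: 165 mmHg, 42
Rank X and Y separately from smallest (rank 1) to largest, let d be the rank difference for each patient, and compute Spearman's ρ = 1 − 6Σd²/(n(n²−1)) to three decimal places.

Ranks of variable 1: 3, 1, 6, 2, 5, 4, 7
Ranks of variable 2: 4, 7, 5, 6, 2, 3, 1
d = r₁ − r₂: -1, -6, 1, -4, 3, 1, 6
d²: 1, 36, 1, 16, 9, 1, 36; Σd² = 100
ρ = 1 − 6·100/(7·48) = 1 − 600/336 = -0.786

-0.786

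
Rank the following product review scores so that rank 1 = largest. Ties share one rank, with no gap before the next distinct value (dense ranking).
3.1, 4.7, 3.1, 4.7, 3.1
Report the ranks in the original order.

Sorted (descending): 4.7, 4.7, 3.1, 3.1, 3.1
The 2 values of 4.7 share dense rank 1.
The 3 values of 3.1 share dense rank 2.

2, 1, 2, 1, 2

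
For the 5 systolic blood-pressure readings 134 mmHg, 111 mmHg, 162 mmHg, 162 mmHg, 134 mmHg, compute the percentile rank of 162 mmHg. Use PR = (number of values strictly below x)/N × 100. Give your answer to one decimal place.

N = 5.
Strictly below 162: 3. Equal to 162: 2.
PR = 3/5 × 100 = 60.0

60.0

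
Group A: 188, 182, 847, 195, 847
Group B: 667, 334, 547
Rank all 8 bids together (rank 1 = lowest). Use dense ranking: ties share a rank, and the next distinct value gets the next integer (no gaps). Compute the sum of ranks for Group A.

20

Sorted (ascending): 182, 188, 195, 334, 547, 667, 847, 847
The 2 values of 847 share dense rank 7.
Remaining distinct values take the next consecutive integers.
Group A values → pooled ranks: 188→2, 182→1, 847→7, 195→3, 847→7
Rank sum = 2 + 1 + 7 + 3 + 7 = 20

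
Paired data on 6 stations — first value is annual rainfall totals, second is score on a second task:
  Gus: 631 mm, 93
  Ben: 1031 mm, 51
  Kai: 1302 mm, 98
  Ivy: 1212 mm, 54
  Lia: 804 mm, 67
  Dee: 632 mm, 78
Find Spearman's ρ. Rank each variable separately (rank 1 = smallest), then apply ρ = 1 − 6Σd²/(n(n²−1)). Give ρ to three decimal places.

Ranks of variable 1: 1, 4, 6, 5, 3, 2
Ranks of variable 2: 5, 1, 6, 2, 3, 4
d = r₁ − r₂: -4, 3, 0, 3, 0, -2
d²: 16, 9, 0, 9, 0, 4; Σd² = 38
ρ = 1 − 6·38/(6·35) = 1 − 228/210 = -0.086

-0.086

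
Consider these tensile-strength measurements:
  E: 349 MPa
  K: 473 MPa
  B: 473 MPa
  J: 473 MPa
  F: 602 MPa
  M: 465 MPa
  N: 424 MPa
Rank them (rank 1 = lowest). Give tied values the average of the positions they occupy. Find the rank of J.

5

Sorted (ascending): 349, 424, 465, 473, 473, 473, 602
The 3 values of 473 occupy positions 4–6 → average rank 5.
J has value 473 MPa → rank 5.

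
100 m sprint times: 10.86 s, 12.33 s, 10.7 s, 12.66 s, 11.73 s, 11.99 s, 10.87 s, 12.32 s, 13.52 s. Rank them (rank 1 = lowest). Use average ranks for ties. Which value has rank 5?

11.99

Sorted (ascending): 10.7, 10.86, 10.87, 11.73, 11.99, 12.32, 12.33, 12.66, 13.52
No ties — each value takes its position as its rank.
Rank 5 → value 11.99.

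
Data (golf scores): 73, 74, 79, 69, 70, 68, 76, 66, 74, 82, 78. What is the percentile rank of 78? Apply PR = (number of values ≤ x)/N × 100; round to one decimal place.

81.8

N = 11.
Strictly below 78: 8. Equal to 78: 1.
PR = 9/11 × 100 = 81.8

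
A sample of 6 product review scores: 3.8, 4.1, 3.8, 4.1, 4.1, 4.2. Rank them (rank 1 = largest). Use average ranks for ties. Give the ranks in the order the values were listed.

Sorted (descending): 4.2, 4.1, 4.1, 4.1, 3.8, 3.8
The 3 values of 4.1 occupy positions 2–4 → average rank 3.
The 2 values of 3.8 occupy positions 5–6 → average rank (5+6)/2 = 5.5.

5.5, 3, 5.5, 3, 3, 1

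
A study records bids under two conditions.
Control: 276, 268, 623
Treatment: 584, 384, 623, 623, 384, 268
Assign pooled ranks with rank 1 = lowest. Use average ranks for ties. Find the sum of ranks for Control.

Sorted (ascending): 268, 268, 276, 384, 384, 584, 623, 623, 623
The 2 values of 268 occupy positions 1–2 → average rank (1+2)/2 = 1.5.
The 2 values of 384 occupy positions 4–5 → average rank (4+5)/2 = 4.5.
The 3 values of 623 occupy positions 7–9 → average rank 8.
Control values → pooled ranks: 276→3, 268→1.5, 623→8
Rank sum = 3 + 1.5 + 8 = 12.5

12.5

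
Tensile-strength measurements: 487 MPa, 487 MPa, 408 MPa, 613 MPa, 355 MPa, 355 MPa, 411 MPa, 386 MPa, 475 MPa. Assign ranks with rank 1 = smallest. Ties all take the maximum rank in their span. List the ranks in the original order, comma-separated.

8, 8, 4, 9, 2, 2, 5, 3, 6

Sorted (ascending): 355, 355, 386, 408, 411, 475, 487, 487, 613
The 2 values of 355 occupy positions 1–2 → each gets rank 2.
The 2 values of 487 occupy positions 7–8 → each gets rank 8.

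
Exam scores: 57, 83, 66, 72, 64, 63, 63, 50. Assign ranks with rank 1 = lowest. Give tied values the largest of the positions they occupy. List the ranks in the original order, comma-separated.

2, 8, 6, 7, 5, 4, 4, 1

Sorted (ascending): 50, 57, 63, 63, 64, 66, 72, 83
The 2 values of 63 occupy positions 3–4 → each gets rank 4.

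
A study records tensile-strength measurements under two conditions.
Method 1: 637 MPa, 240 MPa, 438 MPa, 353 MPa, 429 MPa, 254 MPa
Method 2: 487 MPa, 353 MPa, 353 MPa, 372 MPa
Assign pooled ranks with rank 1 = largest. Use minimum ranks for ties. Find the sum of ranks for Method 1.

33

Sorted (descending): 637, 487, 438, 429, 372, 353, 353, 353, 254, 240
The 3 values of 353 occupy positions 6–8 → each gets rank 6.
Method 1 values → pooled ranks: 637→1, 240→10, 438→3, 353→6, 429→4, 254→9
Rank sum = 1 + 10 + 3 + 6 + 4 + 9 = 33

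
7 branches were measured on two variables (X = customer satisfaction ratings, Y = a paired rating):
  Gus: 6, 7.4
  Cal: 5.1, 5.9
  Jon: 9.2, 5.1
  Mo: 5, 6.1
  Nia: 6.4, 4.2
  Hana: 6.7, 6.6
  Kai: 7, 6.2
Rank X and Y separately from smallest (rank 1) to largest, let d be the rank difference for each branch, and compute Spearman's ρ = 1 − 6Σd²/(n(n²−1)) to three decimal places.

-0.107

Ranks of variable 1: 3, 2, 7, 1, 4, 5, 6
Ranks of variable 2: 7, 3, 2, 4, 1, 6, 5
d = r₁ − r₂: -4, -1, 5, -3, 3, -1, 1
d²: 16, 1, 25, 9, 9, 1, 1; Σd² = 62
ρ = 1 − 6·62/(7·48) = 1 − 372/336 = -0.107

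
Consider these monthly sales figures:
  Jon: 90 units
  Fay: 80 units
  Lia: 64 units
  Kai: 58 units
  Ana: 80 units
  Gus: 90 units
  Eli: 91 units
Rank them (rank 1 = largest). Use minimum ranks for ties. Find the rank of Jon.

Sorted (descending): 91, 90, 90, 80, 80, 64, 58
The 2 values of 90 occupy positions 2–3 → each gets rank 2.
The 2 values of 80 occupy positions 4–5 → each gets rank 4.
Jon has value 90 units → rank 2.

2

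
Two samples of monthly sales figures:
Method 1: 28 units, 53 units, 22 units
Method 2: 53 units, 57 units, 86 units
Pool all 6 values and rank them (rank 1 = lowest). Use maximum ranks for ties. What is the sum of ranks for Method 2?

Sorted (ascending): 22, 28, 53, 53, 57, 86
The 2 values of 53 occupy positions 3–4 → each gets rank 4.
Method 2 values → pooled ranks: 53→4, 57→5, 86→6
Rank sum = 4 + 5 + 6 = 15

15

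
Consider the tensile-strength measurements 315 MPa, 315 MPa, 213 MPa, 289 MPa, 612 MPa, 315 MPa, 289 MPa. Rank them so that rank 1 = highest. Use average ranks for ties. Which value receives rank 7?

Sorted (descending): 612, 315, 315, 315, 289, 289, 213
The 3 values of 315 occupy positions 2–4 → average rank 3.
The 2 values of 289 occupy positions 5–6 → average rank (5+6)/2 = 5.5.
Rank 7 → value 213.

213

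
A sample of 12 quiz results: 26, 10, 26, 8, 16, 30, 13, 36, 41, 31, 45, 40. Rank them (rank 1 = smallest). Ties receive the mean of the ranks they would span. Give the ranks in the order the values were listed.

5.5, 2, 5.5, 1, 4, 7, 3, 9, 11, 8, 12, 10

Sorted (ascending): 8, 10, 13, 16, 26, 26, 30, 31, 36, 40, 41, 45
The 2 values of 26 occupy positions 5–6 → average rank (5+6)/2 = 5.5.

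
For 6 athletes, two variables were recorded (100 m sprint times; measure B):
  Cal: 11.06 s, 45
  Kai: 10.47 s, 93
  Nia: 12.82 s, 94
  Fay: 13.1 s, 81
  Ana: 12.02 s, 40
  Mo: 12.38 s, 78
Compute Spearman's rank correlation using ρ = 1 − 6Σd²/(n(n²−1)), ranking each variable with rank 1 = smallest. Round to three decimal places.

Ranks of variable 1: 2, 1, 5, 6, 3, 4
Ranks of variable 2: 2, 5, 6, 4, 1, 3
d = r₁ − r₂: 0, -4, -1, 2, 2, 1
d²: 0, 16, 1, 4, 4, 1; Σd² = 26
ρ = 1 − 6·26/(6·35) = 1 − 156/210 = 0.257

0.257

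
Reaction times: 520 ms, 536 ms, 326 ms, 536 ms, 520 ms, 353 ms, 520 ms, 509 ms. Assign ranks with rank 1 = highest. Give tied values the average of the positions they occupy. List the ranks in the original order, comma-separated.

Sorted (descending): 536, 536, 520, 520, 520, 509, 353, 326
The 2 values of 536 occupy positions 1–2 → average rank (1+2)/2 = 1.5.
The 3 values of 520 occupy positions 3–5 → average rank 4.

4, 1.5, 8, 1.5, 4, 7, 4, 6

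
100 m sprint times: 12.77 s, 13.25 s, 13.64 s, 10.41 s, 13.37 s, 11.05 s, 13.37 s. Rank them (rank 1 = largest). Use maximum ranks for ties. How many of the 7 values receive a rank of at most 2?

1

Sorted (descending): 13.64, 13.37, 13.37, 13.25, 12.77, 11.05, 10.41
The 2 values of 13.37 occupy positions 2–3 → each gets rank 3.
Ranks ≤ 2: {1} → 1 value.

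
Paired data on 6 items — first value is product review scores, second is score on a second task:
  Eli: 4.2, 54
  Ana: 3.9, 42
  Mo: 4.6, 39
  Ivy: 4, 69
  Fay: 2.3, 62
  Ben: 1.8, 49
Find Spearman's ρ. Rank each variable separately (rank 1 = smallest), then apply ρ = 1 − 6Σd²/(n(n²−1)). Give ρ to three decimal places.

-0.257

Ranks of variable 1: 5, 3, 6, 4, 2, 1
Ranks of variable 2: 4, 2, 1, 6, 5, 3
d = r₁ − r₂: 1, 1, 5, -2, -3, -2
d²: 1, 1, 25, 4, 9, 4; Σd² = 44
ρ = 1 − 6·44/(6·35) = 1 − 264/210 = -0.257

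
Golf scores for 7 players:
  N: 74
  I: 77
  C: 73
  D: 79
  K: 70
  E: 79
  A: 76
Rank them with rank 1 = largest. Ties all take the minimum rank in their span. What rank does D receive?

1

Sorted (descending): 79, 79, 77, 76, 74, 73, 70
The 2 values of 79 occupy positions 1–2 → each gets rank 1.
D has value 79 → rank 1.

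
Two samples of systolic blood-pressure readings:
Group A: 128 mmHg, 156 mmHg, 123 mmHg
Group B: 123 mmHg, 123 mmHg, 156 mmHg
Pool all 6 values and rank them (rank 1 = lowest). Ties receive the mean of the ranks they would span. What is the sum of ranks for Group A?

11.5

Sorted (ascending): 123, 123, 123, 128, 156, 156
The 3 values of 123 occupy positions 1–3 → average rank 2.
The 2 values of 156 occupy positions 5–6 → average rank (5+6)/2 = 5.5.
Group A values → pooled ranks: 128→4, 156→5.5, 123→2
Rank sum = 4 + 5.5 + 2 = 11.5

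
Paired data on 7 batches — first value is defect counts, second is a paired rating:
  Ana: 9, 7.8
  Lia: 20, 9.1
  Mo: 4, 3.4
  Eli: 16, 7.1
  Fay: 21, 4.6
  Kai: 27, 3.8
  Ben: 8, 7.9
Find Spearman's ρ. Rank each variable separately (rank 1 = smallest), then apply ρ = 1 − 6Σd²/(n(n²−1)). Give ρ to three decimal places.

-0.036

Ranks of variable 1: 3, 5, 1, 4, 6, 7, 2
Ranks of variable 2: 5, 7, 1, 4, 3, 2, 6
d = r₁ − r₂: -2, -2, 0, 0, 3, 5, -4
d²: 4, 4, 0, 0, 9, 25, 16; Σd² = 58
ρ = 1 − 6·58/(7·48) = 1 − 348/336 = -0.036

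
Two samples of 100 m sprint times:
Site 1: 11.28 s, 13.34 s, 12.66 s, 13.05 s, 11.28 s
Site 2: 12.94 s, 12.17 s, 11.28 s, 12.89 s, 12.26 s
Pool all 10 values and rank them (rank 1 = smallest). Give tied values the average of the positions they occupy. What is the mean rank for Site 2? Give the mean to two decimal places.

5.20

Sorted (ascending): 11.28, 11.28, 11.28, 12.17, 12.26, 12.66, 12.89, 12.94, 13.05, 13.34
The 3 values of 11.28 occupy positions 1–3 → average rank 2.
Site 2 values → pooled ranks: 12.94→8, 12.17→4, 11.28→2, 12.89→7, 12.26→5
Mean rank = (8 + 4 + 2 + 7 + 5) / 5 = 5.20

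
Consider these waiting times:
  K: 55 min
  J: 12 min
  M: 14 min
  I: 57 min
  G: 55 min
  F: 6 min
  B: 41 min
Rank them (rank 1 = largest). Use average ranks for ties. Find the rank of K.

Sorted (descending): 57, 55, 55, 41, 14, 12, 6
The 2 values of 55 occupy positions 2–3 → average rank (2+3)/2 = 2.5.
K has value 55 min → rank 2.5.

2.5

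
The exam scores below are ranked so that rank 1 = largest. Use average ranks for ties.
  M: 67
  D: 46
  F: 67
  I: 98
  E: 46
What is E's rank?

4.5

Sorted (descending): 98, 67, 67, 46, 46
The 2 values of 67 occupy positions 2–3 → average rank (2+3)/2 = 2.5.
The 2 values of 46 occupy positions 4–5 → average rank (4+5)/2 = 4.5.
E has value 46 → rank 4.5.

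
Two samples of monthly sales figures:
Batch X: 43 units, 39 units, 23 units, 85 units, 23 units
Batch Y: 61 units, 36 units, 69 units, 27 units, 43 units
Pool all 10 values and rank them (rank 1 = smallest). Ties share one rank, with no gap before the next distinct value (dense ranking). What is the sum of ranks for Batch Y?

Sorted (ascending): 23, 23, 27, 36, 39, 43, 43, 61, 69, 85
The 2 values of 23 share dense rank 1.
The 2 values of 43 share dense rank 5.
Remaining distinct values take the next consecutive integers.
Batch Y values → pooled ranks: 61→6, 36→3, 69→7, 27→2, 43→5
Rank sum = 6 + 3 + 7 + 2 + 5 = 23

23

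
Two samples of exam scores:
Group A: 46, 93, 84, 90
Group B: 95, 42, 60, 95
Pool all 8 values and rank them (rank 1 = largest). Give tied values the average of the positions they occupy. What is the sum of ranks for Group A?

19

Sorted (descending): 95, 95, 93, 90, 84, 60, 46, 42
The 2 values of 95 occupy positions 1–2 → average rank (1+2)/2 = 1.5.
Group A values → pooled ranks: 46→7, 93→3, 84→5, 90→4
Rank sum = 7 + 3 + 5 + 4 = 19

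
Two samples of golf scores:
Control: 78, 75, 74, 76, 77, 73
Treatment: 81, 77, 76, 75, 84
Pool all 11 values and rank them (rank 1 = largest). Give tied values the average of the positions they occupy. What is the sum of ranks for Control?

Sorted (descending): 84, 81, 78, 77, 77, 76, 76, 75, 75, 74, 73
The 2 values of 77 occupy positions 4–5 → average rank (4+5)/2 = 4.5.
The 2 values of 76 occupy positions 6–7 → average rank (6+7)/2 = 6.5.
The 2 values of 75 occupy positions 8–9 → average rank (8+9)/2 = 8.5.
Control values → pooled ranks: 78→3, 75→8.5, 74→10, 76→6.5, 77→4.5, 73→11
Rank sum = 3 + 8.5 + 10 + 6.5 + 4.5 + 11 = 43.5

43.5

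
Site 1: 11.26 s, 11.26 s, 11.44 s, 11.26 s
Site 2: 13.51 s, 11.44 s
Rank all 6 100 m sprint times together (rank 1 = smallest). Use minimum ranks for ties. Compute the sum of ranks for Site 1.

Sorted (ascending): 11.26, 11.26, 11.26, 11.44, 11.44, 13.51
The 3 values of 11.26 occupy positions 1–3 → each gets rank 1.
The 2 values of 11.44 occupy positions 4–5 → each gets rank 4.
Site 1 values → pooled ranks: 11.26→1, 11.26→1, 11.44→4, 11.26→1
Rank sum = 1 + 1 + 4 + 1 = 7

7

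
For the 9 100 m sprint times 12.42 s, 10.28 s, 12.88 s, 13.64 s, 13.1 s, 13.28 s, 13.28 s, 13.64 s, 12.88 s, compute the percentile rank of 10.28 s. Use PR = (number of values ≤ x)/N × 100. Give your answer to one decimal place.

N = 9.
Strictly below 10.28: 0. Equal to 10.28: 1.
PR = 1/9 × 100 = 11.1

11.1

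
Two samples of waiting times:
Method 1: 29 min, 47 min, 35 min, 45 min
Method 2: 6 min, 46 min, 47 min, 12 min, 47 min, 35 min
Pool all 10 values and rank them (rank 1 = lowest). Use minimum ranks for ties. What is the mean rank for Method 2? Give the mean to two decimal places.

5.00

Sorted (ascending): 6, 12, 29, 35, 35, 45, 46, 47, 47, 47
The 2 values of 35 occupy positions 4–5 → each gets rank 4.
The 3 values of 47 occupy positions 8–10 → each gets rank 8.
Method 2 values → pooled ranks: 6→1, 46→7, 47→8, 12→2, 47→8, 35→4
Mean rank = (1 + 7 + 8 + 2 + 8 + 4) / 6 = 5.00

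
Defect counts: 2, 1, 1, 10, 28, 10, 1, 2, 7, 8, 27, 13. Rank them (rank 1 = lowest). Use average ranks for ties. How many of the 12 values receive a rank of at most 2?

3

Sorted (ascending): 1, 1, 1, 2, 2, 7, 8, 10, 10, 13, 27, 28
The 3 values of 1 occupy positions 1–3 → average rank 2.
The 2 values of 2 occupy positions 4–5 → average rank (4+5)/2 = 4.5.
The 2 values of 10 occupy positions 8–9 → average rank (8+9)/2 = 8.5.
Ranks ≤ 2: {2, 2, 2} → 3 values.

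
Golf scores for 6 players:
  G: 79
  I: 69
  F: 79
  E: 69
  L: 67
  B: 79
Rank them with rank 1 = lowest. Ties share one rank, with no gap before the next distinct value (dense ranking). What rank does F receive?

3

Sorted (ascending): 67, 69, 69, 79, 79, 79
The 2 values of 69 share dense rank 2.
The 3 values of 79 share dense rank 3.
Remaining distinct values take the next consecutive integers.
F has value 79 → rank 3.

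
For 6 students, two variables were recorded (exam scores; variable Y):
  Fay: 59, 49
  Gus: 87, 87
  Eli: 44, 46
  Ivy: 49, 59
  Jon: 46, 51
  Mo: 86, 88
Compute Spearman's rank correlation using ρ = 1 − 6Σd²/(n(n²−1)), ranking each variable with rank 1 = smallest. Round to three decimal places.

Ranks of variable 1: 4, 6, 1, 3, 2, 5
Ranks of variable 2: 2, 5, 1, 4, 3, 6
d = r₁ − r₂: 2, 1, 0, -1, -1, -1
d²: 4, 1, 0, 1, 1, 1; Σd² = 8
ρ = 1 − 6·8/(6·35) = 1 − 48/210 = 0.771

0.771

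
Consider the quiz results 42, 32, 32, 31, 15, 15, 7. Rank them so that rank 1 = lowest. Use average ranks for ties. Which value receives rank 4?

31

Sorted (ascending): 7, 15, 15, 31, 32, 32, 42
The 2 values of 15 occupy positions 2–3 → average rank (2+3)/2 = 2.5.
The 2 values of 32 occupy positions 5–6 → average rank (5+6)/2 = 5.5.
Rank 4 → value 31.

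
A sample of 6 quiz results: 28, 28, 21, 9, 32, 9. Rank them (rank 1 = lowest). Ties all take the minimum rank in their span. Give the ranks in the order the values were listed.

4, 4, 3, 1, 6, 1

Sorted (ascending): 9, 9, 21, 28, 28, 32
The 2 values of 9 occupy positions 1–2 → each gets rank 1.
The 2 values of 28 occupy positions 4–5 → each gets rank 4.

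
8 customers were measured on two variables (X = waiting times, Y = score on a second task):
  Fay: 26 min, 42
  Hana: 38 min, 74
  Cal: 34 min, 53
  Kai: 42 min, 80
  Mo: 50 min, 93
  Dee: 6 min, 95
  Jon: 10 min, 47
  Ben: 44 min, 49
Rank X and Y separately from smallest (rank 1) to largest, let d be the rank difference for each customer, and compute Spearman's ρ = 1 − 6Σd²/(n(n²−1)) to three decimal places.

Ranks of variable 1: 3, 5, 4, 6, 8, 1, 2, 7
Ranks of variable 2: 1, 5, 4, 6, 7, 8, 2, 3
d = r₁ − r₂: 2, 0, 0, 0, 1, -7, 0, 4
d²: 4, 0, 0, 0, 1, 49, 0, 16; Σd² = 70
ρ = 1 − 6·70/(8·63) = 1 − 420/504 = 0.167

0.167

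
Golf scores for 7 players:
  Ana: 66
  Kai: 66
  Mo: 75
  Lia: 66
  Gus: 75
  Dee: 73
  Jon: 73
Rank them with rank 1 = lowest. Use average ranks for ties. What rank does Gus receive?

Sorted (ascending): 66, 66, 66, 73, 73, 75, 75
The 3 values of 66 occupy positions 1–3 → average rank 2.
The 2 values of 73 occupy positions 4–5 → average rank (4+5)/2 = 4.5.
The 2 values of 75 occupy positions 6–7 → average rank (6+7)/2 = 6.5.
Gus has value 75 → rank 6.5.

6.5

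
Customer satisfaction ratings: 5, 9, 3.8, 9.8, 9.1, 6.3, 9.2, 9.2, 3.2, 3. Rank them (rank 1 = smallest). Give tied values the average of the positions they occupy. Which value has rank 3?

3.8

Sorted (ascending): 3, 3.2, 3.8, 5, 6.3, 9, 9.1, 9.2, 9.2, 9.8
The 2 values of 9.2 occupy positions 8–9 → average rank (8+9)/2 = 8.5.
Rank 3 → value 3.8.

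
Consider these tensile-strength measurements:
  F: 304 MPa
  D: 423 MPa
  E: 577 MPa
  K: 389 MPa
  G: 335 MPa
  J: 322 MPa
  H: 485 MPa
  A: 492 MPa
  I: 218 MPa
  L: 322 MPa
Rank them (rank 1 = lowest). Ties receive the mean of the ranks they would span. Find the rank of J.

Sorted (ascending): 218, 304, 322, 322, 335, 389, 423, 485, 492, 577
The 2 values of 322 occupy positions 3–4 → average rank (3+4)/2 = 3.5.
J has value 322 MPa → rank 3.5.

3.5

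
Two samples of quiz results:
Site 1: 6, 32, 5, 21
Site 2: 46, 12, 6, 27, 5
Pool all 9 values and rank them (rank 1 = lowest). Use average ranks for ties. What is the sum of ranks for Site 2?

Sorted (ascending): 5, 5, 6, 6, 12, 21, 27, 32, 46
The 2 values of 5 occupy positions 1–2 → average rank (1+2)/2 = 1.5.
The 2 values of 6 occupy positions 3–4 → average rank (3+4)/2 = 3.5.
Site 2 values → pooled ranks: 46→9, 12→5, 6→3.5, 27→7, 5→1.5
Rank sum = 9 + 5 + 3.5 + 7 + 1.5 = 26

26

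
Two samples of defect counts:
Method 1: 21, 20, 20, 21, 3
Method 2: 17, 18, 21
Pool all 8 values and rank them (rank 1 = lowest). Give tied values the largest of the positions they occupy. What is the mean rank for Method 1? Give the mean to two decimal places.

5.40

Sorted (ascending): 3, 17, 18, 20, 20, 21, 21, 21
The 2 values of 20 occupy positions 4–5 → each gets rank 5.
The 3 values of 21 occupy positions 6–8 → each gets rank 8.
Method 1 values → pooled ranks: 21→8, 20→5, 20→5, 21→8, 3→1
Mean rank = (8 + 5 + 5 + 8 + 1) / 5 = 5.40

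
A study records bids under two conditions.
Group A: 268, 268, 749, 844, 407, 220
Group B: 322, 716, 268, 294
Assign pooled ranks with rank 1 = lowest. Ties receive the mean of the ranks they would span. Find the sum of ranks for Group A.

Sorted (ascending): 220, 268, 268, 268, 294, 322, 407, 716, 749, 844
The 3 values of 268 occupy positions 2–4 → average rank 3.
Group A values → pooled ranks: 268→3, 268→3, 749→9, 844→10, 407→7, 220→1
Rank sum = 3 + 3 + 9 + 10 + 7 + 1 = 33

33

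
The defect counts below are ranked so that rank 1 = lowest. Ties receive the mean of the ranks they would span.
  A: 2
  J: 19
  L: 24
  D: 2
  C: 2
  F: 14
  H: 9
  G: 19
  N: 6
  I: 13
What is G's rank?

Sorted (ascending): 2, 2, 2, 6, 9, 13, 14, 19, 19, 24
The 3 values of 2 occupy positions 1–3 → average rank 2.
The 2 values of 19 occupy positions 8–9 → average rank (8+9)/2 = 8.5.
G has value 19 → rank 8.5.

8.5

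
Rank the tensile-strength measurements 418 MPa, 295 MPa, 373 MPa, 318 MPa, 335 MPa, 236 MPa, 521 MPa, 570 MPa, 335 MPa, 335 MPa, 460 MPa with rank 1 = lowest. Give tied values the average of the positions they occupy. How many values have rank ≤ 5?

6

Sorted (ascending): 236, 295, 318, 335, 335, 335, 373, 418, 460, 521, 570
The 3 values of 335 occupy positions 4–6 → average rank 5.
Ranks ≤ 5: {1, 2, 3, 5, 5, 5} → 6 values.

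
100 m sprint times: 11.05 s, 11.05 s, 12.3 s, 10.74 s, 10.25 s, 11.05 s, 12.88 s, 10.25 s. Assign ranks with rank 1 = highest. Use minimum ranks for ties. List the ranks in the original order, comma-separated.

Sorted (descending): 12.88, 12.3, 11.05, 11.05, 11.05, 10.74, 10.25, 10.25
The 3 values of 11.05 occupy positions 3–5 → each gets rank 3.
The 2 values of 10.25 occupy positions 7–8 → each gets rank 7.

3, 3, 2, 6, 7, 3, 1, 7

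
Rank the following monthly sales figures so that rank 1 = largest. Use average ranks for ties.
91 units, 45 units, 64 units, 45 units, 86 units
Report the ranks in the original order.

1, 4.5, 3, 4.5, 2

Sorted (descending): 91, 86, 64, 45, 45
The 2 values of 45 occupy positions 4–5 → average rank (4+5)/2 = 4.5.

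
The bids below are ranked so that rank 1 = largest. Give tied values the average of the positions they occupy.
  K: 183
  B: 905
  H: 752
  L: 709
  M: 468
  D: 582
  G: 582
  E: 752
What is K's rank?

8

Sorted (descending): 905, 752, 752, 709, 582, 582, 468, 183
The 2 values of 752 occupy positions 2–3 → average rank (2+3)/2 = 2.5.
The 2 values of 582 occupy positions 5–6 → average rank (5+6)/2 = 5.5.
K has value 183 → rank 8.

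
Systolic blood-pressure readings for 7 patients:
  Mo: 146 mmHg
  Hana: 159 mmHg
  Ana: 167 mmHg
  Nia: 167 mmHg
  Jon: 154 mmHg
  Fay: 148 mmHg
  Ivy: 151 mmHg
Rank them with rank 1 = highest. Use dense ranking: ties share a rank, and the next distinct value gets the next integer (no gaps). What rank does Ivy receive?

4

Sorted (descending): 167, 167, 159, 154, 151, 148, 146
The 2 values of 167 share dense rank 1.
Remaining distinct values take the next consecutive integers.
Ivy has value 151 mmHg → rank 4.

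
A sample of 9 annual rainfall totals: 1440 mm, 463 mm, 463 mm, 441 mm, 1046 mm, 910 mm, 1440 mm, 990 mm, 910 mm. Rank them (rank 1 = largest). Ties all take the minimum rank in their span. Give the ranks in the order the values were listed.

1, 7, 7, 9, 3, 5, 1, 4, 5

Sorted (descending): 1440, 1440, 1046, 990, 910, 910, 463, 463, 441
The 2 values of 1440 occupy positions 1–2 → each gets rank 1.
The 2 values of 910 occupy positions 5–6 → each gets rank 5.
The 2 values of 463 occupy positions 7–8 → each gets rank 7.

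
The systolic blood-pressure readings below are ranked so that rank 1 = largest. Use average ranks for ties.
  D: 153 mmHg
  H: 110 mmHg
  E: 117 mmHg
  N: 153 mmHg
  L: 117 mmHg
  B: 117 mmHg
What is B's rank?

4

Sorted (descending): 153, 153, 117, 117, 117, 110
The 2 values of 153 occupy positions 1–2 → average rank (1+2)/2 = 1.5.
The 3 values of 117 occupy positions 3–5 → average rank 4.
B has value 117 mmHg → rank 4.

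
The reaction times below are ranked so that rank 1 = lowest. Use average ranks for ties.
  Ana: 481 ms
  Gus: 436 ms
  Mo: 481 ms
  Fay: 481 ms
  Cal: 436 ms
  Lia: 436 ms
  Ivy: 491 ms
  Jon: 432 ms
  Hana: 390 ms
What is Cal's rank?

4

Sorted (ascending): 390, 432, 436, 436, 436, 481, 481, 481, 491
The 3 values of 436 occupy positions 3–5 → average rank 4.
The 3 values of 481 occupy positions 6–8 → average rank 7.
Cal has value 436 ms → rank 4.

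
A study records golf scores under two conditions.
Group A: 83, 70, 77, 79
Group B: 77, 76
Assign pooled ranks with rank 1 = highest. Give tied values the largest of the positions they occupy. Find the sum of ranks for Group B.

9

Sorted (descending): 83, 79, 77, 77, 76, 70
The 2 values of 77 occupy positions 3–4 → each gets rank 4.
Group B values → pooled ranks: 77→4, 76→5
Rank sum = 4 + 5 = 9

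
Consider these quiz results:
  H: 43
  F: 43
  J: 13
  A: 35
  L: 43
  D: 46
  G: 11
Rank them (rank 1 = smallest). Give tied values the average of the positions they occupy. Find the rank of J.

Sorted (ascending): 11, 13, 35, 43, 43, 43, 46
The 3 values of 43 occupy positions 4–6 → average rank 5.
J has value 13 → rank 2.

2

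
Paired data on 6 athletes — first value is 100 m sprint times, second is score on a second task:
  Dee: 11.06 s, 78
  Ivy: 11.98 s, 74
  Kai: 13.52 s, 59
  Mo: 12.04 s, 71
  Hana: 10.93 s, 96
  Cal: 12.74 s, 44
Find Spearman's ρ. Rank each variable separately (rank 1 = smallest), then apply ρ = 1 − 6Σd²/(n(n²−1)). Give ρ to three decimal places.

Ranks of variable 1: 2, 3, 6, 4, 1, 5
Ranks of variable 2: 5, 4, 2, 3, 6, 1
d = r₁ − r₂: -3, -1, 4, 1, -5, 4
d²: 9, 1, 16, 1, 25, 16; Σd² = 68
ρ = 1 − 6·68/(6·35) = 1 − 408/210 = -0.943

-0.943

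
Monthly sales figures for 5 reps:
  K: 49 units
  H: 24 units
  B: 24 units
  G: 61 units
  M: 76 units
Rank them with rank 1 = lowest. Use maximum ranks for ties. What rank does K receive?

Sorted (ascending): 24, 24, 49, 61, 76
The 2 values of 24 occupy positions 1–2 → each gets rank 2.
K has value 49 units → rank 3.

3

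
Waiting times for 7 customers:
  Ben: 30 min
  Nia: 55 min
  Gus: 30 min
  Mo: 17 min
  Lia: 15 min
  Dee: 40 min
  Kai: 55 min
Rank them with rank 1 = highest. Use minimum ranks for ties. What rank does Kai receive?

1

Sorted (descending): 55, 55, 40, 30, 30, 17, 15
The 2 values of 55 occupy positions 1–2 → each gets rank 1.
The 2 values of 30 occupy positions 4–5 → each gets rank 4.
Kai has value 55 min → rank 1.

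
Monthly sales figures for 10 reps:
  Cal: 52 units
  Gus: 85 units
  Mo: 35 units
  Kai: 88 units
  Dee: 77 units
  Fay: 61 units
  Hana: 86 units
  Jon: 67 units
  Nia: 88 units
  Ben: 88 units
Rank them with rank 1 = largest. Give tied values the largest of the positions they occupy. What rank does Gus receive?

Sorted (descending): 88, 88, 88, 86, 85, 77, 67, 61, 52, 35
The 3 values of 88 occupy positions 1–3 → each gets rank 3.
Gus has value 85 units → rank 5.

5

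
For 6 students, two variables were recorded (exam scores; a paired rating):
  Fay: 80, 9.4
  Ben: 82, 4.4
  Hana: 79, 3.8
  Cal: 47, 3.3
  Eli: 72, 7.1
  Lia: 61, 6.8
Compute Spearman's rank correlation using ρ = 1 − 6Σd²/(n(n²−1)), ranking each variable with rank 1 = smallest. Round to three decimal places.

0.371

Ranks of variable 1: 5, 6, 4, 1, 3, 2
Ranks of variable 2: 6, 3, 2, 1, 5, 4
d = r₁ − r₂: -1, 3, 2, 0, -2, -2
d²: 1, 9, 4, 0, 4, 4; Σd² = 22
ρ = 1 − 6·22/(6·35) = 1 − 132/210 = 0.371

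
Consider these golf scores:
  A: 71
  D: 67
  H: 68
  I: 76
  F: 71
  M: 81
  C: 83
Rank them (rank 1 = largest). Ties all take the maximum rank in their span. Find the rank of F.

5

Sorted (descending): 83, 81, 76, 71, 71, 68, 67
The 2 values of 71 occupy positions 4–5 → each gets rank 5.
F has value 71 → rank 5.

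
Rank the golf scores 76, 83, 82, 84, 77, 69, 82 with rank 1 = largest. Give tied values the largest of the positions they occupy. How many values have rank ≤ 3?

Sorted (descending): 84, 83, 82, 82, 77, 76, 69
The 2 values of 82 occupy positions 3–4 → each gets rank 4.
Ranks ≤ 3: {1, 2} → 2 values.

2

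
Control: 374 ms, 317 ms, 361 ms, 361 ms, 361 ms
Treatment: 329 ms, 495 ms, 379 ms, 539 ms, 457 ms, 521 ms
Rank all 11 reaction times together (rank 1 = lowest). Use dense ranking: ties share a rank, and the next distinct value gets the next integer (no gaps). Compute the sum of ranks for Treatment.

37

Sorted (ascending): 317, 329, 361, 361, 361, 374, 379, 457, 495, 521, 539
The 3 values of 361 share dense rank 3.
Remaining distinct values take the next consecutive integers.
Treatment values → pooled ranks: 329→2, 495→7, 379→5, 539→9, 457→6, 521→8
Rank sum = 2 + 7 + 5 + 9 + 6 + 8 = 37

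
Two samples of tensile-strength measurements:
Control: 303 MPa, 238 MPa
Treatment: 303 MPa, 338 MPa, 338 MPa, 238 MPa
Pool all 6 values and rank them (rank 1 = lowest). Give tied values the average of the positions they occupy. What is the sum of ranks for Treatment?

Sorted (ascending): 238, 238, 303, 303, 338, 338
The 2 values of 238 occupy positions 1–2 → average rank (1+2)/2 = 1.5.
The 2 values of 303 occupy positions 3–4 → average rank (3+4)/2 = 3.5.
The 2 values of 338 occupy positions 5–6 → average rank (5+6)/2 = 5.5.
Treatment values → pooled ranks: 303→3.5, 338→5.5, 338→5.5, 238→1.5
Rank sum = 3.5 + 5.5 + 5.5 + 1.5 = 16

16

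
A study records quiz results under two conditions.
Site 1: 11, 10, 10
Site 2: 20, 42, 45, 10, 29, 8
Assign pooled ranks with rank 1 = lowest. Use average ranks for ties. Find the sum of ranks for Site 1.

11

Sorted (ascending): 8, 10, 10, 10, 11, 20, 29, 42, 45
The 3 values of 10 occupy positions 2–4 → average rank 3.
Site 1 values → pooled ranks: 11→5, 10→3, 10→3
Rank sum = 5 + 3 + 3 = 11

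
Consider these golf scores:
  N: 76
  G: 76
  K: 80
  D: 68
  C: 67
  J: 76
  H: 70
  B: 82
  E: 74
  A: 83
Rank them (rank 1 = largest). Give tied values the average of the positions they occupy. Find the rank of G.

Sorted (descending): 83, 82, 80, 76, 76, 76, 74, 70, 68, 67
The 3 values of 76 occupy positions 4–6 → average rank 5.
G has value 76 → rank 5.

5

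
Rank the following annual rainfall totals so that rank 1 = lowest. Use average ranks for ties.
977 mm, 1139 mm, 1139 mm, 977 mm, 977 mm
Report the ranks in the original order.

Sorted (ascending): 977, 977, 977, 1139, 1139
The 3 values of 977 occupy positions 1–3 → average rank 2.
The 2 values of 1139 occupy positions 4–5 → average rank (4+5)/2 = 4.5.

2, 4.5, 4.5, 2, 2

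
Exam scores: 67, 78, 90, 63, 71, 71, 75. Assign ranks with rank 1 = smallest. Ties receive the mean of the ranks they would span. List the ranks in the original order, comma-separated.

Sorted (ascending): 63, 67, 71, 71, 75, 78, 90
The 2 values of 71 occupy positions 3–4 → average rank (3+4)/2 = 3.5.

2, 6, 7, 1, 3.5, 3.5, 5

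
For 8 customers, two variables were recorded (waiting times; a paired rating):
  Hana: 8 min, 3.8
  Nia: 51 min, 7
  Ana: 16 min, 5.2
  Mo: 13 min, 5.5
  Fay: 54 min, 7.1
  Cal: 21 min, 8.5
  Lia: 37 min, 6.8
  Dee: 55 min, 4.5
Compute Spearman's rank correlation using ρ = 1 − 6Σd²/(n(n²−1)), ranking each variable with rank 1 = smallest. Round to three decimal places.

0.333

Ranks of variable 1: 1, 6, 3, 2, 7, 4, 5, 8
Ranks of variable 2: 1, 6, 3, 4, 7, 8, 5, 2
d = r₁ − r₂: 0, 0, 0, -2, 0, -4, 0, 6
d²: 0, 0, 0, 4, 0, 16, 0, 36; Σd² = 56
ρ = 1 − 6·56/(8·63) = 1 − 336/504 = 0.333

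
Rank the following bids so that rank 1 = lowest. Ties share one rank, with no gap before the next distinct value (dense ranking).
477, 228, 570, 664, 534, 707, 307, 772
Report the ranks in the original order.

3, 1, 5, 6, 4, 7, 2, 8

Sorted (ascending): 228, 307, 477, 534, 570, 664, 707, 772
No ties — each value takes its position as its rank.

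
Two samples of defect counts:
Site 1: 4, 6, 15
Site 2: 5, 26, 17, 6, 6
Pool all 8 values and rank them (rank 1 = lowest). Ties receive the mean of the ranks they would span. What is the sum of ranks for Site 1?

Sorted (ascending): 4, 5, 6, 6, 6, 15, 17, 26
The 3 values of 6 occupy positions 3–5 → average rank 4.
Site 1 values → pooled ranks: 4→1, 6→4, 15→6
Rank sum = 1 + 4 + 6 = 11

11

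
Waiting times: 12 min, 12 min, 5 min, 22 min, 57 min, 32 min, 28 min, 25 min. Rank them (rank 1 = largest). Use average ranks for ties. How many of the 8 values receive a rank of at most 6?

Sorted (descending): 57, 32, 28, 25, 22, 12, 12, 5
The 2 values of 12 occupy positions 6–7 → average rank (6+7)/2 = 6.5.
Ranks ≤ 6: {1, 2, 3, 4, 5} → 5 values.

5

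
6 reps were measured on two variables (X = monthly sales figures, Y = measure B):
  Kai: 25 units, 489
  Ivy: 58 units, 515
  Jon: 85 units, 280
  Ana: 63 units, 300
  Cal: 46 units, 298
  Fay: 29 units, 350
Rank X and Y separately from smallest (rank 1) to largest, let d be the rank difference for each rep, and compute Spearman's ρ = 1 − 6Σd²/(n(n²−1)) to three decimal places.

Ranks of variable 1: 1, 4, 6, 5, 3, 2
Ranks of variable 2: 5, 6, 1, 3, 2, 4
d = r₁ − r₂: -4, -2, 5, 2, 1, -2
d²: 16, 4, 25, 4, 1, 4; Σd² = 54
ρ = 1 − 6·54/(6·35) = 1 − 324/210 = -0.543

-0.543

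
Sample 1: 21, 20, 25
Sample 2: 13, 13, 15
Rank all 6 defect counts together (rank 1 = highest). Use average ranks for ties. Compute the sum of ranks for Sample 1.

Sorted (descending): 25, 21, 20, 15, 13, 13
The 2 values of 13 occupy positions 5–6 → average rank (5+6)/2 = 5.5.
Sample 1 values → pooled ranks: 21→2, 20→3, 25→1
Rank sum = 2 + 3 + 1 = 6

6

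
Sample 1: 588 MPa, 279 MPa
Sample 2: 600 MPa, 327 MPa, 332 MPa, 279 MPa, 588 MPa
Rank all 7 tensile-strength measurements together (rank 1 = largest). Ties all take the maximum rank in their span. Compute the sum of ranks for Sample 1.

Sorted (descending): 600, 588, 588, 332, 327, 279, 279
The 2 values of 588 occupy positions 2–3 → each gets rank 3.
The 2 values of 279 occupy positions 6–7 → each gets rank 7.
Sample 1 values → pooled ranks: 588→3, 279→7
Rank sum = 3 + 7 = 10

10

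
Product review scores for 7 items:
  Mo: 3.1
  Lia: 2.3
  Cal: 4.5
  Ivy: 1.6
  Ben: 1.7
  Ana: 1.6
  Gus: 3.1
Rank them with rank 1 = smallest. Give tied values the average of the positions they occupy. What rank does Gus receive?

5.5

Sorted (ascending): 1.6, 1.6, 1.7, 2.3, 3.1, 3.1, 4.5
The 2 values of 1.6 occupy positions 1–2 → average rank (1+2)/2 = 1.5.
The 2 values of 3.1 occupy positions 5–6 → average rank (5+6)/2 = 5.5.
Gus has value 3.1 → rank 5.5.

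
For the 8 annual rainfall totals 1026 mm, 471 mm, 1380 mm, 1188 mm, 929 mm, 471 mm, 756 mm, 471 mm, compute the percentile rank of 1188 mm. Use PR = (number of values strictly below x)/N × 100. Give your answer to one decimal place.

N = 8.
Strictly below 1188: 6. Equal to 1188: 1.
PR = 6/8 × 100 = 75.0

75.0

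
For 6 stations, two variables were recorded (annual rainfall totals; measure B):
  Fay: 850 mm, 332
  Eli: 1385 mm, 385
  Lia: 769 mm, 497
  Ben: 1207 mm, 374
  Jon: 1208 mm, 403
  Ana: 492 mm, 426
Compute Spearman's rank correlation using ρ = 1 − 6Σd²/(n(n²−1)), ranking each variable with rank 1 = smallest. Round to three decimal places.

Ranks of variable 1: 3, 6, 2, 4, 5, 1
Ranks of variable 2: 1, 3, 6, 2, 4, 5
d = r₁ − r₂: 2, 3, -4, 2, 1, -4
d²: 4, 9, 16, 4, 1, 16; Σd² = 50
ρ = 1 − 6·50/(6·35) = 1 − 300/210 = -0.429

-0.429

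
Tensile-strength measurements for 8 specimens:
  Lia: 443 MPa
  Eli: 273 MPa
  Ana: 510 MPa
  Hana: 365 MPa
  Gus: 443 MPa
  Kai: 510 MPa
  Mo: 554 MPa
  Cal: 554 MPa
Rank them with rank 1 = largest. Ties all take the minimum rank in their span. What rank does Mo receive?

1

Sorted (descending): 554, 554, 510, 510, 443, 443, 365, 273
The 2 values of 554 occupy positions 1–2 → each gets rank 1.
The 2 values of 510 occupy positions 3–4 → each gets rank 3.
The 2 values of 443 occupy positions 5–6 → each gets rank 5.
Mo has value 554 MPa → rank 1.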